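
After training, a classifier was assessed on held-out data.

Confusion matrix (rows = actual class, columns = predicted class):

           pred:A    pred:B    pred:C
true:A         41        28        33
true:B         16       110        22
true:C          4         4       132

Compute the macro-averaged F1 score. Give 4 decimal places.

Per-class F1 score (2·TP/(2·TP+FP+FN)):
  A: TP=41, FP=16+4=20, FN=28+33=61 → 82/163 = 0.50307
  B: TP=110, FP=28+4=32, FN=16+22=38 → 220/290 = 0.75862
  C: TP=132, FP=33+22=55, FN=4+4=8 → 264/327 = 0.80734
Macro-F1 score = mean = (0.50307 + 0.75862 + 0.80734) / 3 = 0.6897

0.6897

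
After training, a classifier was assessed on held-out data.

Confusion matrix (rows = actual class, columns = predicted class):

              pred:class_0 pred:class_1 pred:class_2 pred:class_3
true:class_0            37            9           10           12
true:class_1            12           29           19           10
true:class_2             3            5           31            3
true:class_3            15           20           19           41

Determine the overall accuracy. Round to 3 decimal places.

Accuracy = trace / total = (37+29+31+41=138) / 275 = 138/275 = 0.502

0.502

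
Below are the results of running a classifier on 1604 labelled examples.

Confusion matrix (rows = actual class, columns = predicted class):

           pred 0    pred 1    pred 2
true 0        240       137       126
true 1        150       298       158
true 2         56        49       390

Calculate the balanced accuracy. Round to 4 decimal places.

Balanced accuracy = mean of per-class recall.
  0: recall = 240/503 = 0.47714
  1: recall = 298/606 = 0.49175
  2: recall = 390/495 = 0.78788
Mean = (0.47714 + 0.49175 + 0.78788) / 3 = 0.5856

0.5856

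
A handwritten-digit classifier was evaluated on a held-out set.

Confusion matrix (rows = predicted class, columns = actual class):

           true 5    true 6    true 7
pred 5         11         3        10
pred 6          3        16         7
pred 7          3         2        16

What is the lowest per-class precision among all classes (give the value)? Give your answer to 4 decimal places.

Per-class precision (TP/(TP+FP)):
  5: TP=11, FP=3+10=13 → 11/24 = 0.45833
  6: TP=16, FP=3+7=10 → 16/26 = 0.61538
  7: TP=16, FP=3+2=5 → 16/21 = 0.76190
Lowest is class '5' with precision = 0.4583.

0.4583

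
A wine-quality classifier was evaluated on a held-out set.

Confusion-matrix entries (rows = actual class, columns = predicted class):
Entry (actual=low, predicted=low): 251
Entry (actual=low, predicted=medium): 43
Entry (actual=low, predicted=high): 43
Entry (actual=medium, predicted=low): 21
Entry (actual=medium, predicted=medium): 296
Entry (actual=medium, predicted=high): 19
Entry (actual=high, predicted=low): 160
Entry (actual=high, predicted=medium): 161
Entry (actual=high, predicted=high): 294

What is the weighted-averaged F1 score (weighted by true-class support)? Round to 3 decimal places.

0.645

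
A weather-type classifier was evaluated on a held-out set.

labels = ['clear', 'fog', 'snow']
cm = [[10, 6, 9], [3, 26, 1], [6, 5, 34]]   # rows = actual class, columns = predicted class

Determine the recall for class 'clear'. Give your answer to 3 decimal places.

0.400

Take TP from the diagonal, FP from the rest of the 'clear' prediction marginal, FN from the rest of the 'clear' actual marginal.
recall = TP/(TP+FN).
clear: TP=10, FN=6+9=15 → 10/25 = 0.4000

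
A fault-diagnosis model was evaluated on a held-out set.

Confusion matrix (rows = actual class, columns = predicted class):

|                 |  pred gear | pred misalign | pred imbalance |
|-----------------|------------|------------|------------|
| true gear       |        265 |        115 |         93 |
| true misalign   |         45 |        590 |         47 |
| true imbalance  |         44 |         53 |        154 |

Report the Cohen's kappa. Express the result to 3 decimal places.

0.542

Observed agreement pₒ = trace/N = 1009/1406 = 0.7176
Expected agreement pₑ = Σ (rowᵢ·colᵢ)/N² = (473·354 + 682·758 + 251·294)/1406² = 0.3835
κ = (pₒ − pₑ)/(1 − pₑ) = (0.7176 − 0.3835)/(1 − 0.3835) = 0.542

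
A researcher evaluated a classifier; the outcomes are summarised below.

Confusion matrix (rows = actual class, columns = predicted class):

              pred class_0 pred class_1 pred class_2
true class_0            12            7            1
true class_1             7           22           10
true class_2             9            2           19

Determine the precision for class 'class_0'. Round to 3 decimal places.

0.429

precision = TP/(TP+FP).
class_0: TP=12, FP=7+9=16 → 12/28 = 0.4286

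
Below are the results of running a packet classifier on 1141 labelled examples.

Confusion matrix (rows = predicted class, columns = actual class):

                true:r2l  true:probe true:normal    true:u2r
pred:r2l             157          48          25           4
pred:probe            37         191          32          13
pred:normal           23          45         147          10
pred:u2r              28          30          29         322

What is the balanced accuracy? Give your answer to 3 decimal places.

0.701

Balanced accuracy = mean of per-class recall.
  r2l: recall = 157/245 = 0.6408
  probe: recall = 191/314 = 0.6083
  normal: recall = 147/233 = 0.6309
  u2r: recall = 322/349 = 0.9226
Mean = (0.6408 + 0.6083 + 0.6309 + 0.9226) / 4 = 0.701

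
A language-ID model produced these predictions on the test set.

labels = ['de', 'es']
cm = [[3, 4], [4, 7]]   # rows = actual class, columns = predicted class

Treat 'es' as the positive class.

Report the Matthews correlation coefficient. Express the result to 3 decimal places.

MCC = (TP·TN − FP·FN) / √((TP+FP)(TP+FN)(TN+FP)(TN+FN))
Numerator = 7·3 − 4·4 = 5
Denominator = √(11·11·7·7) = √5929 = 77.0000
MCC = 5 / 77.0000 = 0.065

0.065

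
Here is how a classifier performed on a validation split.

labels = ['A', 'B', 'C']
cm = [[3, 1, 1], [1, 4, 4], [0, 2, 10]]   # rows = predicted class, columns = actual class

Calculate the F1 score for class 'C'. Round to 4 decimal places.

0.7407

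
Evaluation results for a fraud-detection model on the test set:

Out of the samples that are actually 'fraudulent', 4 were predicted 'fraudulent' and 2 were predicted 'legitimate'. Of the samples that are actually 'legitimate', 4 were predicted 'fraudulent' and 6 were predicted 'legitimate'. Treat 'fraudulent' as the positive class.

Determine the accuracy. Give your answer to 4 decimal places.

0.6250

Accuracy = (TP+TN)/N = (4+6)/16 = 0.6250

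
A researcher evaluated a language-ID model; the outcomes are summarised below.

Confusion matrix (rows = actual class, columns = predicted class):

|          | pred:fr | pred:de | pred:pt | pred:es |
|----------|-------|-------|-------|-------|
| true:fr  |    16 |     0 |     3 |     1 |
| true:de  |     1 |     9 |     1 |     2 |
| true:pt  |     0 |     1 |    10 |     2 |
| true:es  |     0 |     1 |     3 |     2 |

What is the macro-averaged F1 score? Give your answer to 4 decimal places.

0.6473

Per-class F1 score (2·TP/(2·TP+FP+FN)):
  fr: TP=16, FP=1+0+0=1, FN=0+3+1=4 → 32/37 = 0.86486
  de: TP=9, FP=0+1+1=2, FN=1+1+2=4 → 18/24 = 0.75000
  pt: TP=10, FP=3+1+3=7, FN=0+1+2=3 → 20/30 = 0.66667
  es: TP=2, FP=1+2+2=5, FN=0+1+3=4 → 4/13 = 0.30769
Macro-F1 score = mean = (0.86486 + 0.75000 + 0.66667 + 0.30769) / 4 = 0.6473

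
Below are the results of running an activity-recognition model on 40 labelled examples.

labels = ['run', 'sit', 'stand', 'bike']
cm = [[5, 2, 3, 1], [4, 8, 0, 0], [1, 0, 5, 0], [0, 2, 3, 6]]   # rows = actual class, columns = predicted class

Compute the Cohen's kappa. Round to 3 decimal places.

0.468

Observed agreement pₒ = trace/N = 24/40 = 0.6000
Expected agreement pₑ = Σ (rowᵢ·colᵢ)/N² = (11·10 + 12·12 + 6·11 + 11·7)/40² = 0.2481
κ = (pₒ − pₑ)/(1 − pₑ) = (0.6000 − 0.2481)/(1 − 0.2481) = 0.468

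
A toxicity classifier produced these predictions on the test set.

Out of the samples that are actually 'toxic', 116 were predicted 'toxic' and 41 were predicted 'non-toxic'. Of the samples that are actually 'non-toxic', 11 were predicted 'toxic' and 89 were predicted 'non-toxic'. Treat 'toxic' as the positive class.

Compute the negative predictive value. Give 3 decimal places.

0.685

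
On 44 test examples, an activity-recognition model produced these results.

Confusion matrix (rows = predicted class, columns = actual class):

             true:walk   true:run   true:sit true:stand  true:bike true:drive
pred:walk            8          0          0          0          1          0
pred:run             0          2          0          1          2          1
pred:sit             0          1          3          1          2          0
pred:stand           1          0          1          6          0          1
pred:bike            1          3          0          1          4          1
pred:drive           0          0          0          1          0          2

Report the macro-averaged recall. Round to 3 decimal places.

Per-class recall (TP/(TP+FN)):
  walk: TP=8, FN=0+0+1+1+0=2 → 8/10 = 0.8000
  run: TP=2, FN=0+1+0+3+0=4 → 2/6 = 0.3333
  sit: TP=3, FN=0+0+1+0+0=1 → 3/4 = 0.7500
  stand: TP=6, FN=0+1+1+1+1=4 → 6/10 = 0.6000
  bike: TP=4, FN=1+2+2+0+0=5 → 4/9 = 0.4444
  drive: TP=2, FN=0+1+0+1+1=3 → 2/5 = 0.4000
Macro-recall = mean = (0.8000 + 0.3333 + 0.7500 + 0.6000 + 0.4444 + 0.4000) / 6 = 0.555

0.555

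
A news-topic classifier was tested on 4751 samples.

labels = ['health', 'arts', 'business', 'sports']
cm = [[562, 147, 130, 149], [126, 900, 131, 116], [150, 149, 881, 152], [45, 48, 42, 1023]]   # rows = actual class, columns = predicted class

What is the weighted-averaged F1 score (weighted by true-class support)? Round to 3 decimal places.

Per-class F1 score (2·TP/(2·TP+FP+FN)):
  health: TP=562, FP=126+150+45=321, FN=147+130+149=426 → 1124/1871 = 0.6007
  arts: TP=900, FP=147+149+48=344, FN=126+131+116=373 → 1800/2517 = 0.7151
  business: TP=881, FP=130+131+42=303, FN=150+149+152=451 → 1762/2516 = 0.7003
  sports: TP=1023, FP=149+116+152=417, FN=45+48+42=135 → 2046/2598 = 0.7875
Weighted-F1 score = Σ (supportᵢ/N)·F1 scoreᵢ with N=4751: (988/4751)·0.6007 + (1273/4751)·0.7151 + (1332/4751)·0.7003 + (1158/4751)·0.7875 = 0.705

0.705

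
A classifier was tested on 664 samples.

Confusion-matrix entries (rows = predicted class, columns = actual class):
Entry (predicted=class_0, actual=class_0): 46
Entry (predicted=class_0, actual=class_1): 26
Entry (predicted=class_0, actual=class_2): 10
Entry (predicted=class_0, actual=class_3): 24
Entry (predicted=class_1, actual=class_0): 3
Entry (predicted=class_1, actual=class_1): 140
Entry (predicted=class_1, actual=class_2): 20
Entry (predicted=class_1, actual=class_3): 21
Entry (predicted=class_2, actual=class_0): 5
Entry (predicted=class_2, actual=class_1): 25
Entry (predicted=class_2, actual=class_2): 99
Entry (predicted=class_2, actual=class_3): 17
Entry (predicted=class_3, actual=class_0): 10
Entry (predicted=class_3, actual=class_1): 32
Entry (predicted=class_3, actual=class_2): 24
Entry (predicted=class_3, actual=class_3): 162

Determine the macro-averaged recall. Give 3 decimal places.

0.679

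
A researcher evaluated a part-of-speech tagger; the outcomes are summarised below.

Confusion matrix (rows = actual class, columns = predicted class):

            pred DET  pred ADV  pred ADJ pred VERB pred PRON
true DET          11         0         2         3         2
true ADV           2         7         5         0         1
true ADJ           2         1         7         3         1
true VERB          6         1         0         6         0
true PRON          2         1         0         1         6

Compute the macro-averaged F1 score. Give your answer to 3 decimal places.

0.532

Per-class F1 score (2·TP/(2·TP+FP+FN)):
  DET: TP=11, FP=2+2+6+2=12, FN=0+2+3+2=7 → 22/41 = 0.5366
  ADV: TP=7, FP=0+1+1+1=3, FN=2+5+0+1=8 → 14/25 = 0.5600
  ADJ: TP=7, FP=2+5+0+0=7, FN=2+1+3+1=7 → 14/28 = 0.5000
  VERB: TP=6, FP=3+0+3+1=7, FN=6+1+0+0=7 → 12/26 = 0.4615
  PRON: TP=6, FP=2+1+1+0=4, FN=2+1+0+1=4 → 12/20 = 0.6000
Macro-F1 score = mean = (0.5366 + 0.5600 + 0.5000 + 0.4615 + 0.6000) / 5 = 0.532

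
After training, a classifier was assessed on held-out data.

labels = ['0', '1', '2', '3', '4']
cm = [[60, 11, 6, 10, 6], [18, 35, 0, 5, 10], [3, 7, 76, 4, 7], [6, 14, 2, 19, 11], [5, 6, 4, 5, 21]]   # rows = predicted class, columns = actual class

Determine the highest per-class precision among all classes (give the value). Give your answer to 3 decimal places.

Per-class precision (TP/(TP+FP)):
  0: TP=60, FP=11+6+10+6=33 → 60/93 = 0.6452
  1: TP=35, FP=18+0+5+10=33 → 35/68 = 0.5147
  2: TP=76, FP=3+7+4+7=21 → 76/97 = 0.7835
  3: TP=19, FP=6+14+2+11=33 → 19/52 = 0.3654
  4: TP=21, FP=5+6+4+5=20 → 21/41 = 0.5122
Highest is class '2' with precision = 0.784.

0.784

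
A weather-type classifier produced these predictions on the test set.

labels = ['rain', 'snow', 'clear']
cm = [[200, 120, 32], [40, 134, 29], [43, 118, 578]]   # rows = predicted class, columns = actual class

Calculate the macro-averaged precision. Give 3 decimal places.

0.670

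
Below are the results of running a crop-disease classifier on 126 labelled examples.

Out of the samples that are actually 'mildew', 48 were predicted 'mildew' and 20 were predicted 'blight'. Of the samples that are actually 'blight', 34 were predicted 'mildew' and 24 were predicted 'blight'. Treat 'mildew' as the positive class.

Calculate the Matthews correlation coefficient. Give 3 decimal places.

0.125

MCC = (TP·TN − FP·FN) / √((TP+FP)(TP+FN)(TN+FP)(TN+FN))
Numerator = 48·24 − 34·20 = 472
Denominator = √(82·68·58·44) = √14229952 = 3772.2609
MCC = 472 / 3772.2609 = 0.125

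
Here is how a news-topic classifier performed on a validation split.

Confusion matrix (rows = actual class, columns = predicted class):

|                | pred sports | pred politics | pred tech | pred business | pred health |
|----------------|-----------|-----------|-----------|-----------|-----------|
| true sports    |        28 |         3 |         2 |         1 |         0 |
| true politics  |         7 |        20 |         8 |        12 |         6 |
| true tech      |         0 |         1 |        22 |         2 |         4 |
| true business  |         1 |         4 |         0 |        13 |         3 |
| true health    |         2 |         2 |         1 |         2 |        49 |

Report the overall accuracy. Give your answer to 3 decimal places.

0.684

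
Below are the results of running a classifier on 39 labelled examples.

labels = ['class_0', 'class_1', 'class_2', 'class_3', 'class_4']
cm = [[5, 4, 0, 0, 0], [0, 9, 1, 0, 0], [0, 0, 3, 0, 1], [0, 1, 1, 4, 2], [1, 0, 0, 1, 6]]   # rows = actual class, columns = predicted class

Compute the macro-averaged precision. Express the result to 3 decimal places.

0.709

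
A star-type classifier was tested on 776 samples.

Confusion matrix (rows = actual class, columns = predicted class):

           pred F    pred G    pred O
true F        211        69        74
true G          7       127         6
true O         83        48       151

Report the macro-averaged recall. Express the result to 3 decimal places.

Per-class recall (TP/(TP+FN)):
  F: TP=211, FN=69+74=143 → 211/354 = 0.5960
  G: TP=127, FN=7+6=13 → 127/140 = 0.9071
  O: TP=151, FN=83+48=131 → 151/282 = 0.5355
Macro-recall = mean = (0.5960 + 0.9071 + 0.5355) / 3 = 0.680

0.680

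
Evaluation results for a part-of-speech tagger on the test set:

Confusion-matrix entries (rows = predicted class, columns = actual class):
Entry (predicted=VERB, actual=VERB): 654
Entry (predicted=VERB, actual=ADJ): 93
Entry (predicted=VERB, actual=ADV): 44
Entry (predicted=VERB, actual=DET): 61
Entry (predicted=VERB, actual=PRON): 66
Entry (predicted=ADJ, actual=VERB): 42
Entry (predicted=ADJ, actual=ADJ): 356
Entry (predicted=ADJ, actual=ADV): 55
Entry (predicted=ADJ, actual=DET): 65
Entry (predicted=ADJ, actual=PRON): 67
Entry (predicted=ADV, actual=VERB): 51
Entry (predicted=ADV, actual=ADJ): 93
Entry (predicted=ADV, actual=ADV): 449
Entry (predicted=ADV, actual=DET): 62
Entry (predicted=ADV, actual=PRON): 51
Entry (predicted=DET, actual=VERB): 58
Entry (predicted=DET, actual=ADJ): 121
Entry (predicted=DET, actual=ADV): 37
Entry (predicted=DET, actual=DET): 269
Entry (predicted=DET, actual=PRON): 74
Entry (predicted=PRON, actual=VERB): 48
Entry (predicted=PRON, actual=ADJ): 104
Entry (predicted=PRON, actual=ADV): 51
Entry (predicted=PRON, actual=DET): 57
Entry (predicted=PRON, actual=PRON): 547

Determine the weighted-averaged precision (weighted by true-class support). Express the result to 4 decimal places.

0.6355

Per-class precision (TP/(TP+FP)):
  VERB: TP=654, FP=93+44+61+66=264 → 654/918 = 0.71242
  ADJ: TP=356, FP=42+55+65+67=229 → 356/585 = 0.60855
  ADV: TP=449, FP=51+93+62+51=257 → 449/706 = 0.63598
  DET: TP=269, FP=58+121+37+74=290 → 269/559 = 0.48122
  PRON: TP=547, FP=48+104+51+57=260 → 547/807 = 0.67782
Weighted-precision = Σ (supportᵢ/N)·precisionᵢ with N=3575: (853/3575)·0.71242 + (767/3575)·0.60855 + (636/3575)·0.63598 + (514/3575)·0.48122 + (805/3575)·0.67782 = 0.6355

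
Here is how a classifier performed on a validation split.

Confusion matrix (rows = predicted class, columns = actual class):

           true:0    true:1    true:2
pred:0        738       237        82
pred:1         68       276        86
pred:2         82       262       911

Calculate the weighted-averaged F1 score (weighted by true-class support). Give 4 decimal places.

Per-class F1 score (2·TP/(2·TP+FP+FN)):
  0: TP=738, FP=237+82=319, FN=68+82=150 → 1476/1945 = 0.75887
  1: TP=276, FP=68+86=154, FN=237+262=499 → 552/1205 = 0.45809
  2: TP=911, FP=82+262=344, FN=82+86=168 → 1822/2334 = 0.78063
Weighted-F1 score = Σ (supportᵢ/N)·F1 scoreᵢ with N=2742: (888/2742)·0.75887 + (775/2742)·0.45809 + (1079/2742)·0.78063 = 0.6824

0.6824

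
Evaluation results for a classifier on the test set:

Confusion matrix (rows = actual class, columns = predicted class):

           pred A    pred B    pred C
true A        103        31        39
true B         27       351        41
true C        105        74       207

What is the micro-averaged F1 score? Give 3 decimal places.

0.676

Micro-averaging pools counts across classes: ΣTP=661, ΣFP=317, ΣFN=317.
Micro-F1 score = 2·TP/(2·TP+FP+FN) on pooled counts = 0.676 (equals overall accuracy in single-label multiclass).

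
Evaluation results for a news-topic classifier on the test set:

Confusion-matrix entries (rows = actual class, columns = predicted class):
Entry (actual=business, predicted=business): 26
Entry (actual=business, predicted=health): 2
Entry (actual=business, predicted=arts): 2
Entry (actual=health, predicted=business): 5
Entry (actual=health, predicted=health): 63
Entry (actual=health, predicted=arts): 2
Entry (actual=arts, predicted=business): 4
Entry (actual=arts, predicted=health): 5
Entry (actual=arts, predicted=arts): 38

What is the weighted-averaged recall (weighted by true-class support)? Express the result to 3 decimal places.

Per-class recall (TP/(TP+FN)):
  business: TP=26, FN=2+2=4 → 26/30 = 0.8667
  health: TP=63, FN=5+2=7 → 63/70 = 0.9000
  arts: TP=38, FN=4+5=9 → 38/47 = 0.8085
Weighted-recall = Σ (supportᵢ/N)·recallᵢ with N=147: (30/147)·0.8667 + (70/147)·0.9000 + (47/147)·0.8085 = 0.864

0.864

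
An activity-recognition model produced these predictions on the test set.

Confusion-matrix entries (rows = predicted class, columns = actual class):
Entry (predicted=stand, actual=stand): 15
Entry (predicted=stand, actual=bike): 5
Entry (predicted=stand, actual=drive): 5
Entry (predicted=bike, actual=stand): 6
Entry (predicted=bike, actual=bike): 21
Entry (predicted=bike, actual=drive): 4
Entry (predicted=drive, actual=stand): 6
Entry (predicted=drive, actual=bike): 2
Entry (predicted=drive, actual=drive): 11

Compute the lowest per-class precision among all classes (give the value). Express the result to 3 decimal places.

Per-class precision (TP/(TP+FP)):
  stand: TP=15, FP=5+5=10 → 15/25 = 0.6000
  bike: TP=21, FP=6+4=10 → 21/31 = 0.6774
  drive: TP=11, FP=6+2=8 → 11/19 = 0.5789
Lowest is class 'drive' with precision = 0.579.

0.579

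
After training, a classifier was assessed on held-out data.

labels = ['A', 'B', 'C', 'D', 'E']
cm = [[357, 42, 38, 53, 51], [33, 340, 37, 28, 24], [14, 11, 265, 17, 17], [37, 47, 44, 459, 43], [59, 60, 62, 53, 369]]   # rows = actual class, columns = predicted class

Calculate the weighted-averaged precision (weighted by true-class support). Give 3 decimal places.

0.706

Per-class precision (TP/(TP+FP)):
  A: TP=357, FP=33+14+37+59=143 → 357/500 = 0.7140
  B: TP=340, FP=42+11+47+60=160 → 340/500 = 0.6800
  C: TP=265, FP=38+37+44+62=181 → 265/446 = 0.5942
  D: TP=459, FP=53+28+17+53=151 → 459/610 = 0.7525
  E: TP=369, FP=51+24+17+43=135 → 369/504 = 0.7321
Weighted-precision = Σ (supportᵢ/N)·precisionᵢ with N=2560: (541/2560)·0.7140 + (462/2560)·0.6800 + (324/2560)·0.5942 + (630/2560)·0.7525 + (603/2560)·0.7321 = 0.706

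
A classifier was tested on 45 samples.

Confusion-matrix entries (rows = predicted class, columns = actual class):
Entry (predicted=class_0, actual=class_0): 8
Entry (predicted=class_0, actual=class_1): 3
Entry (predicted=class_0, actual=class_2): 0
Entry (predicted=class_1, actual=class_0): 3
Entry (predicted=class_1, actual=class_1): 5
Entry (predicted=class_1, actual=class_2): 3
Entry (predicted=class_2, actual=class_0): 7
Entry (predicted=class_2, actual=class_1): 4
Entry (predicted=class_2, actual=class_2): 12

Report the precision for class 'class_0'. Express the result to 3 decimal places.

precision = TP/(TP+FP).
class_0: TP=8, FP=3+0=3 → 8/11 = 0.7273

0.727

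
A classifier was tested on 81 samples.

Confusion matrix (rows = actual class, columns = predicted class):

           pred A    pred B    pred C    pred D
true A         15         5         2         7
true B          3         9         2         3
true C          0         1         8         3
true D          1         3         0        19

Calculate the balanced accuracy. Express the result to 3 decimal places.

Balanced accuracy = mean of per-class recall.
  A: recall = 15/29 = 0.5172
  B: recall = 9/17 = 0.5294
  C: recall = 8/12 = 0.6667
  D: recall = 19/23 = 0.8261
Mean = (0.5172 + 0.5294 + 0.6667 + 0.8261) / 4 = 0.635

0.635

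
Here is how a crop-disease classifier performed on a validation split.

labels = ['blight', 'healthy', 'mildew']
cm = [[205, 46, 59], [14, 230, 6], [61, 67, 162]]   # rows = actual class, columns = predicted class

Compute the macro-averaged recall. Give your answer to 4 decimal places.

0.7133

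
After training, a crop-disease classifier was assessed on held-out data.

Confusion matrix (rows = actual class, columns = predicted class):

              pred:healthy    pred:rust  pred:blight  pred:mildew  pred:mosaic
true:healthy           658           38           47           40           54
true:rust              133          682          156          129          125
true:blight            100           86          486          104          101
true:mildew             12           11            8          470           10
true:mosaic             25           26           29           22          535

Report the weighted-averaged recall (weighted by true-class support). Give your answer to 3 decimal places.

Per-class recall (TP/(TP+FN)):
  healthy: TP=658, FN=38+47+40+54=179 → 658/837 = 0.7861
  rust: TP=682, FN=133+156+129+125=543 → 682/1225 = 0.5567
  blight: TP=486, FN=100+86+104+101=391 → 486/877 = 0.5542
  mildew: TP=470, FN=12+11+8+10=41 → 470/511 = 0.9198
  mosaic: TP=535, FN=25+26+29+22=102 → 535/637 = 0.8399
Weighted-recall = Σ (supportᵢ/N)·recallᵢ with N=4087: (837/4087)·0.7861 + (1225/4087)·0.5567 + (877/4087)·0.5542 + (511/4087)·0.9198 + (637/4087)·0.8399 = 0.693

0.693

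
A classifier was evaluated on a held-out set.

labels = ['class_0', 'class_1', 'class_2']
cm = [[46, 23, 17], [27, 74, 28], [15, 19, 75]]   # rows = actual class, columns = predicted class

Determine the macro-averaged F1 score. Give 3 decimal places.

Per-class F1 score (2·TP/(2·TP+FP+FN)):
  class_0: TP=46, FP=27+15=42, FN=23+17=40 → 92/174 = 0.5287
  class_1: TP=74, FP=23+19=42, FN=27+28=55 → 148/245 = 0.6041
  class_2: TP=75, FP=17+28=45, FN=15+19=34 → 150/229 = 0.6550
Macro-F1 score = mean = (0.5287 + 0.6041 + 0.6550) / 3 = 0.596

0.596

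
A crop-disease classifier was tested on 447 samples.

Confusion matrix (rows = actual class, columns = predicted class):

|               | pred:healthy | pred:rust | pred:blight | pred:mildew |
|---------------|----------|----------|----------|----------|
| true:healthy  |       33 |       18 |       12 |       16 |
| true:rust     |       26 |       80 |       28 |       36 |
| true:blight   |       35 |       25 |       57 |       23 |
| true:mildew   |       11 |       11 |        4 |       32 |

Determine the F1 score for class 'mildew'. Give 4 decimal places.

0.3879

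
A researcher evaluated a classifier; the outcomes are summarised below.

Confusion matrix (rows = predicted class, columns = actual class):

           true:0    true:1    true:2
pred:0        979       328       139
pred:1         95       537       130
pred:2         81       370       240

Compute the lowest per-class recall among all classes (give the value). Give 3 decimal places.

0.435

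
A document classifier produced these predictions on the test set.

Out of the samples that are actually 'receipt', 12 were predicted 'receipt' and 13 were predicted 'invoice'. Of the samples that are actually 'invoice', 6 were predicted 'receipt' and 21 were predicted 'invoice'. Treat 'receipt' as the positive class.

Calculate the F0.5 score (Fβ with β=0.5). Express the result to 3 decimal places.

Fβ = (1+β²)·TP / ((1+β²)·TP + β²·FN + FP), with β²=1/4
= 1.25·12 / (1.25·12 + 0.25·13 + 6) = 0.619

0.619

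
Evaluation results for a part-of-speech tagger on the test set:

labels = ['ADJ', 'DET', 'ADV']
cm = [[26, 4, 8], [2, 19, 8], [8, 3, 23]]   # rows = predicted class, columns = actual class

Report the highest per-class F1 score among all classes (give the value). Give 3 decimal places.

Per-class F1 score (2·TP/(2·TP+FP+FN)):
  ADJ: TP=26, FP=4+8=12, FN=2+8=10 → 52/74 = 0.7027
  DET: TP=19, FP=2+8=10, FN=4+3=7 → 38/55 = 0.6909
  ADV: TP=23, FP=8+3=11, FN=8+8=16 → 46/73 = 0.6301
Highest is class 'ADJ' with F1 score = 0.703.

0.703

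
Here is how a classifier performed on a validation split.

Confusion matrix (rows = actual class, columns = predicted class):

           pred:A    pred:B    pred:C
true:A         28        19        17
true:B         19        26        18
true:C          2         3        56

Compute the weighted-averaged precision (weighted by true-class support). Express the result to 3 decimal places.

Per-class precision (TP/(TP+FP)):
  A: TP=28, FP=19+2=21 → 28/49 = 0.5714
  B: TP=26, FP=19+3=22 → 26/48 = 0.5417
  C: TP=56, FP=17+18=35 → 56/91 = 0.6154
Weighted-precision = Σ (supportᵢ/N)·precisionᵢ with N=188: (64/188)·0.5714 + (63/188)·0.5417 + (61/188)·0.6154 = 0.576

0.576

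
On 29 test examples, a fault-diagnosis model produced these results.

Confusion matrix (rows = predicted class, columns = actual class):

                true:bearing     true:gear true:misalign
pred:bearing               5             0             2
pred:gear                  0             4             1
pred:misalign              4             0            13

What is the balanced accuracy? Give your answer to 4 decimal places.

0.7894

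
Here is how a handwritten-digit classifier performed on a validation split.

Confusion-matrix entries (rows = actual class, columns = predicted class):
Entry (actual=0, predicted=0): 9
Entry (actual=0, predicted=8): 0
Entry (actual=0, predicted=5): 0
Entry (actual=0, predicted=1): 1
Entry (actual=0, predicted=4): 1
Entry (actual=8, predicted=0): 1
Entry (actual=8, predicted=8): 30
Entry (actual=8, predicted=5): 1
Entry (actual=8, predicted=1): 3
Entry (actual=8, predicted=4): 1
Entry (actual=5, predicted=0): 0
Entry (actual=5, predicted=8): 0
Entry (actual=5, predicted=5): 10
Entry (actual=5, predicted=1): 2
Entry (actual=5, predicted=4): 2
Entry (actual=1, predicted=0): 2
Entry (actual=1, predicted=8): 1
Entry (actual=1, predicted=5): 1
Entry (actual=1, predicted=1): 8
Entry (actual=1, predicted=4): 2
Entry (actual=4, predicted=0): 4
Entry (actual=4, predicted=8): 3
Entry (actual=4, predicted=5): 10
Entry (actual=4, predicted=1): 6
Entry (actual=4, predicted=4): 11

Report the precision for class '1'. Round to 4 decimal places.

0.4000

One-vs-rest for '1': TP = diagonal; FP = other classes predicted '1'; FN = '1' predicted as other.
precision = TP/(TP+FP).
1: TP=8, FP=1+3+2+6=12 → 8/20 = 0.40000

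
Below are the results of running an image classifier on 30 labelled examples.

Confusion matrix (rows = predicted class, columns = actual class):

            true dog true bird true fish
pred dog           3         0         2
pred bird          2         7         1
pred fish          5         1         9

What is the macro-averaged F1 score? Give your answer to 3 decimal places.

0.615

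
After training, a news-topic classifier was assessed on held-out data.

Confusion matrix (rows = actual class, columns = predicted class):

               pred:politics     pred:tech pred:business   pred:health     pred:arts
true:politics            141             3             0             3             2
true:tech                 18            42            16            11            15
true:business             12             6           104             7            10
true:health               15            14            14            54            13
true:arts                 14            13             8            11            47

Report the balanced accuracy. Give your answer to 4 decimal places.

Balanced accuracy = mean of per-class recall.
  politics: recall = 141/149 = 0.94631
  tech: recall = 42/102 = 0.41176
  business: recall = 104/139 = 0.74820
  health: recall = 54/110 = 0.49091
  arts: recall = 47/93 = 0.50538
Mean = (0.94631 + 0.41176 + 0.74820 + 0.49091 + 0.50538) / 5 = 0.6205

0.6205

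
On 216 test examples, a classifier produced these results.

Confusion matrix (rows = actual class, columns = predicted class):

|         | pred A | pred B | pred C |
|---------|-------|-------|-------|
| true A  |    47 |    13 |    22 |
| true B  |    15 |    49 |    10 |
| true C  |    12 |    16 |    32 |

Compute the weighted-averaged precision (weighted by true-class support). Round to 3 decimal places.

Per-class precision (TP/(TP+FP)):
  A: TP=47, FP=15+12=27 → 47/74 = 0.6351
  B: TP=49, FP=13+16=29 → 49/78 = 0.6282
  C: TP=32, FP=22+10=32 → 32/64 = 0.5000
Weighted-precision = Σ (supportᵢ/N)·precisionᵢ with N=216: (82/216)·0.6351 + (74/216)·0.6282 + (60/216)·0.5000 = 0.595

0.595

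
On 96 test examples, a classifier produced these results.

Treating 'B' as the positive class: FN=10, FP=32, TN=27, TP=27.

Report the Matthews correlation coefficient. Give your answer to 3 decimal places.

0.187

MCC = (TP·TN − FP·FN) / √((TP+FP)(TP+FN)(TN+FP)(TN+FN))
Numerator = 27·27 − 32·10 = 409
Denominator = √(59·37·59·37) = √4765489 = 2183.0000
MCC = 409 / 2183.0000 = 0.187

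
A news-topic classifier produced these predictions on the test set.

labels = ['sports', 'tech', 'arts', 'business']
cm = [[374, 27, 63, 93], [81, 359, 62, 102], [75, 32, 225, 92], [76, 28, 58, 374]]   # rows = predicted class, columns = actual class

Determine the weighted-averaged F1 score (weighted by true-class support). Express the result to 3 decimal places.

Per-class F1 score (2·TP/(2·TP+FP+FN)):
  sports: TP=374, FP=27+63+93=183, FN=81+75+76=232 → 748/1163 = 0.6432
  tech: TP=359, FP=81+62+102=245, FN=27+32+28=87 → 718/1050 = 0.6838
  arts: TP=225, FP=75+32+92=199, FN=63+62+58=183 → 450/832 = 0.5409
  business: TP=374, FP=76+28+58=162, FN=93+102+92=287 → 748/1197 = 0.6249
Weighted-F1 score = Σ (supportᵢ/N)·F1 scoreᵢ with N=2121: (606/2121)·0.6432 + (446/2121)·0.6838 + (408/2121)·0.5409 + (661/2121)·0.6249 = 0.626

0.626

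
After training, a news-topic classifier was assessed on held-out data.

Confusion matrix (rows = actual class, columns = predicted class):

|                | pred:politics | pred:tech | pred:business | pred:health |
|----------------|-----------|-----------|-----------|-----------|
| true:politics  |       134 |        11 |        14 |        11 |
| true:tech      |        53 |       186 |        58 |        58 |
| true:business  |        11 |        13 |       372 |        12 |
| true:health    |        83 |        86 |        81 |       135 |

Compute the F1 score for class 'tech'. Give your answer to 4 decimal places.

One-vs-rest for 'tech': TP = diagonal; FP = other classes predicted 'tech'; FN = 'tech' predicted as other.
F1 score = 2·TP/(2·TP+FP+FN).
tech: TP=186, FP=11+13+86=110, FN=53+58+58=169 → 372/651 = 0.57143

0.5714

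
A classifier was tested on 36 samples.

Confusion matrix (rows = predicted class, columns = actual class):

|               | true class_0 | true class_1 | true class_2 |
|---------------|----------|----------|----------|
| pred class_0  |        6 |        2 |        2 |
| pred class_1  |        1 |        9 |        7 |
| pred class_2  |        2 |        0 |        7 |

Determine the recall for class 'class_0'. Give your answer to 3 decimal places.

0.667

recall = TP/(TP+FN).
class_0: TP=6, FN=1+2=3 → 6/9 = 0.6667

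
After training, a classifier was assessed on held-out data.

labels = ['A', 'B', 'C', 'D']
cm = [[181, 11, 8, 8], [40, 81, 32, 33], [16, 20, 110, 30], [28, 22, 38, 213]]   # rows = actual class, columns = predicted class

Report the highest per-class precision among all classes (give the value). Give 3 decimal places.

Per-class precision (TP/(TP+FP)):
  A: TP=181, FP=40+16+28=84 → 181/265 = 0.6830
  B: TP=81, FP=11+20+22=53 → 81/134 = 0.6045
  C: TP=110, FP=8+32+38=78 → 110/188 = 0.5851
  D: TP=213, FP=8+33+30=71 → 213/284 = 0.7500
Highest is class 'D' with precision = 0.750.

0.750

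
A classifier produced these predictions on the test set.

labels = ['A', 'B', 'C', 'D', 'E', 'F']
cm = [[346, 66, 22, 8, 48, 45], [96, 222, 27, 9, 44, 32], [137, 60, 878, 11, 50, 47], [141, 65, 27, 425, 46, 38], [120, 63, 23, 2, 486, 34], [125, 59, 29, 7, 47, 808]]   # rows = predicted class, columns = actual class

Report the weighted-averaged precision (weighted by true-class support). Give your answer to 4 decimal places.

Per-class precision (TP/(TP+FP)):
  A: TP=346, FP=66+22+8+48+45=189 → 346/535 = 0.64673
  B: TP=222, FP=96+27+9+44+32=208 → 222/430 = 0.51628
  C: TP=878, FP=137+60+11+50+47=305 → 878/1183 = 0.74218
  D: TP=425, FP=141+65+27+46+38=317 → 425/742 = 0.57278
  E: TP=486, FP=120+63+23+2+34=242 → 486/728 = 0.66758
  F: TP=808, FP=125+59+29+7+47=267 → 808/1075 = 0.75163
Weighted-precision = Σ (supportᵢ/N)·precisionᵢ with N=4693: (965/4693)·0.64673 + (535/4693)·0.51628 + (1006/4693)·0.74218 + (462/4693)·0.57278 + (721/4693)·0.66758 + (1004/4693)·0.75163 = 0.6707

0.6707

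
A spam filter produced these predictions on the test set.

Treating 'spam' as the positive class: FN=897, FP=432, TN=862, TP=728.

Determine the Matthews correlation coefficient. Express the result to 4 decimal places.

MCC = (TP·TN − FP·FN) / √((TP+FP)(TP+FN)(TN+FP)(TN+FN))
Numerator = 728·862 − 432·897 = 240032
Denominator = √(1160·1625·1294·1759) = √4290535210000 = 2071360.7146
MCC = 240032 / 2071360.7146 = 0.1159

0.1159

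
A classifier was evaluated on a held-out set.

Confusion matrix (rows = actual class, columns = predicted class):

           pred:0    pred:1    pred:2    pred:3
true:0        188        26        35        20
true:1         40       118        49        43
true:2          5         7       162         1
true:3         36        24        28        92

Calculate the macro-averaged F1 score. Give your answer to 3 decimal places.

Per-class F1 score (2·TP/(2·TP+FP+FN)):
  0: TP=188, FP=40+5+36=81, FN=26+35+20=81 → 376/538 = 0.6989
  1: TP=118, FP=26+7+24=57, FN=40+49+43=132 → 236/425 = 0.5553
  2: TP=162, FP=35+49+28=112, FN=5+7+1=13 → 324/449 = 0.7216
  3: TP=92, FP=20+43+1=64, FN=36+24+28=88 → 184/336 = 0.5476
Macro-F1 score = mean = (0.6989 + 0.5553 + 0.7216 + 0.5476) / 4 = 0.631

0.631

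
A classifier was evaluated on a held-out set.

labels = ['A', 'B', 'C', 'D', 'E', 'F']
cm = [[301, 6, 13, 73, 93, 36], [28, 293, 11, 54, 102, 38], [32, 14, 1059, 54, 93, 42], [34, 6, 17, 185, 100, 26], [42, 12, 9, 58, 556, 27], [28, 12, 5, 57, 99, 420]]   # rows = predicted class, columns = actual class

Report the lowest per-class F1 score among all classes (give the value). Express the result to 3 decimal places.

0.436

Per-class F1 score (2·TP/(2·TP+FP+FN)):
  A: TP=301, FP=6+13+73+93+36=221, FN=28+32+34+42+28=164 → 602/987 = 0.6099
  B: TP=293, FP=28+11+54+102+38=233, FN=6+14+6+12+12=50 → 586/869 = 0.6743
  C: TP=1059, FP=32+14+54+93+42=235, FN=13+11+17+9+5=55 → 2118/2408 = 0.8796
  D: TP=185, FP=34+6+17+100+26=183, FN=73+54+54+58+57=296 → 370/849 = 0.4358
  E: TP=556, FP=42+12+9+58+27=148, FN=93+102+93+100+99=487 → 1112/1747 = 0.6365
  F: TP=420, FP=28+12+5+57+99=201, FN=36+38+42+26+27=169 → 840/1210 = 0.6942
Lowest is class 'D' with F1 score = 0.436.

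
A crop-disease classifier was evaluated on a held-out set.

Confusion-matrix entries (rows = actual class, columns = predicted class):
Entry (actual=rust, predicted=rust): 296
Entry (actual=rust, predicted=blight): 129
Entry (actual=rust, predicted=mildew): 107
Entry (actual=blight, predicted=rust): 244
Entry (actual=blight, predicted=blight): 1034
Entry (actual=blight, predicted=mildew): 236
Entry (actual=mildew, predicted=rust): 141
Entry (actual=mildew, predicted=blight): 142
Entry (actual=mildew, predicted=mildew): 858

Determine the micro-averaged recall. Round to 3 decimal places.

Micro-averaging pools counts across classes: ΣTP=2188, ΣFP=999, ΣFN=999.
Micro-recall = TP/(TP+FN) on pooled counts = 0.687 (equals overall accuracy in single-label multiclass).

0.687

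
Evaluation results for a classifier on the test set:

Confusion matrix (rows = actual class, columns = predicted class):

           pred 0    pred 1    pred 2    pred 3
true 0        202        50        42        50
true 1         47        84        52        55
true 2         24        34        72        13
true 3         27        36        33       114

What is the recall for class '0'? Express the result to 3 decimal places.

0.587

Take TP from the diagonal, FP from the rest of the '0' prediction marginal, FN from the rest of the '0' actual marginal.
recall = TP/(TP+FN).
0: TP=202, FN=50+42+50=142 → 202/344 = 0.5872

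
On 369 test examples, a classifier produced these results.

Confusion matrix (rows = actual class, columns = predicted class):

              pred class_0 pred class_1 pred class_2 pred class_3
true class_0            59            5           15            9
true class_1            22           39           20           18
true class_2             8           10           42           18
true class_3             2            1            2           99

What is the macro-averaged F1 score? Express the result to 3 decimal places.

0.625

Per-class F1 score (2·TP/(2·TP+FP+FN)):
  class_0: TP=59, FP=22+8+2=32, FN=5+15+9=29 → 118/179 = 0.6592
  class_1: TP=39, FP=5+10+1=16, FN=22+20+18=60 → 78/154 = 0.5065
  class_2: TP=42, FP=15+20+2=37, FN=8+10+18=36 → 84/157 = 0.5350
  class_3: TP=99, FP=9+18+18=45, FN=2+1+2=5 → 198/248 = 0.7984
Macro-F1 score = mean = (0.6592 + 0.5065 + 0.5350 + 0.7984) / 4 = 0.625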